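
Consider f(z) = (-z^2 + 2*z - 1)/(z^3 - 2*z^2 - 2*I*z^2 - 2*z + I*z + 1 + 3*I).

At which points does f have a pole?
The singularities of f are the zeros of the denominator. Factoring,
  z^3 - 2*z^2 - 2*I*z^2 - 2*z + I*z + 1 + 3*I = (z + 1)*(z - 1 - I)*(z - 2 - I)
so the candidates are z = -1, z = 1 + I, z = 2 + I.

Check the numerator P(z) = -z^2 + 2*z - 1 at each one:
  P(-1) = -4 ≠ 0, so z = -1 is a (simple) pole.
  P(1 + I) = 1 ≠ 0, so z = 1 + I is a (simple) pole.
  P(2 + I) = -2*I ≠ 0, so z = 2 + I is a (simple) pole.

Poles of f: {-1, 1 + I, 2 + I}

Final answer: {-1, 1 + I, 2 + I}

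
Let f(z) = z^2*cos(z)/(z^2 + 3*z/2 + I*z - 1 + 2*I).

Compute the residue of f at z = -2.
Write f(z) = P(z)/Q(z) with P(z) = z^2*cos(z) and Q(z) = z^2 + 3*z/2 + I*z - 1 + 2*I.
The denominator factors as Q(z) = (z + 2)*(z - 1/2 + I), so z = -2 is a simple zero of Q and P is analytic there; z = -2 is therefore a simple pole and
  Res(f, z₀) = P(z₀)/Q'(z₀).

Q'(z) = 2*z + 3/2 + I, so Q'(-2) = -5/2 + I.
P(-2) = 4*cos(2).

Res(f, -2) = (4*cos(2))/(-5/2 + I) = (-40/29 - 16*I/29)*cos(2)

Final answer: (-40/29 - 16*I/29)*cos(2)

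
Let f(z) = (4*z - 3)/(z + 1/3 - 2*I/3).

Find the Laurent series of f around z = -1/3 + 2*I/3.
(-13/3 + 8*I/3)/(z + 1/3 - 2*I/3) + 4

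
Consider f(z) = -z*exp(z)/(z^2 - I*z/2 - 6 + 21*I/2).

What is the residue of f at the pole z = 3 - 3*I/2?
Write f(z) = P(z)/Q(z) with P(z) = -z*exp(z) and Q(z) = z^2 - I*z/2 - 6 + 21*I/2.
The denominator factors as Q(z) = (z - 3 + 3*I/2)*(z + 3 - 2*I), so z = 3 - 3*I/2 is a simple zero of Q and P is analytic there; z = 3 - 3*I/2 is therefore a simple pole and
  Res(f, z₀) = P(z₀)/Q'(z₀).

Q'(z) = 2*z - I/2, so Q'(3 - 3*I/2) = 6 - 7*I/2.
P(3 - 3*I/2) = (-3 + 3*I/2)*exp(3 - 3*I/2).

Res(f, 3 - 3*I/2) = ((-3 + 3*I/2)*exp(3 - 3*I/2))/(6 - 7*I/2) = (-93/193 - 6*I/193)*exp(3 - 3*I/2)

Final answer: (-93/193 - 6*I/193)*exp(3 - 3*I/2)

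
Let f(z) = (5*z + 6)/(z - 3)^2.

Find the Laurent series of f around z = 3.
Put w = z - (3), i.e. z = w + 3. The denominator is w^2, so it suffices to rewrite the numerator in powers of w.

P(z) = 5*z + 6
P(w + 3) = 21 + 5*w

Dividing each term by w^2:
  f = 21/w^2 + 5/w

Substituting back w = z - 3:
  f(z) = 21/(z - 3)^2 + 5/(z - 3)

The series is finite because the numerator is a polynomial; the negative powers form the principal part, and the coefficient of 1/(z - 3) gives Res(f, 3) = 5.

Final answer: 21/(z - 3)^2 + 5/(z - 3)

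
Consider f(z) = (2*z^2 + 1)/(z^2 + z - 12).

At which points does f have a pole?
{-4, 3}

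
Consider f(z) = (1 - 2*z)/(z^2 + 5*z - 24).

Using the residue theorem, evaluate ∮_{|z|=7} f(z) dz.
By the residue theorem, ∮_C f(z) dz = 2πi · (sum of the residues of f at the poles inside |z| = 7).

The denominator factors as (z + 8)*(z - 3), so the singularities of f are simple poles at z = -8, z = 3.
  |-8|² = 64 > 49 = 7², so this pole is outside the contour.
  |3|² = 9 < 49 = 7², so this pole is inside the contour.

With P(z) = 1 - 2*z and Q(z) = z^2 + 5*z - 24, each pole is simple, so Res(f, z₀) = P(z₀)/Q'(z₀) with Q'(z) = 2*z + 5.
  Res(f, 3) = P(3)/Q'(3) = (-5)/(11) = -5/11

∮_C f(z) dz = 2πi · (-5/11) = -10*I*pi/11

Final answer: -10*I*pi/11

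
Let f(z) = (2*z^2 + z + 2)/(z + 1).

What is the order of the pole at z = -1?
Factor the denominator:
  z + 1 = (z + 1)

The numerator P(z) = 2*z^2 + z + 2 has P(-1) = 3 ≠ 0, so no factor of (z + 1) cancels.
Near z = -1 we can therefore write f(z) = g(z)/(z + 1) with g analytic at -1 and g(-1) ≠ 0 (g is just the numerator).

Hence z = -1 is a pole of order 1.

Final answer: 1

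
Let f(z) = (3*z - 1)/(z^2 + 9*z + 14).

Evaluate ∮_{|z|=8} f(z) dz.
6*I*pi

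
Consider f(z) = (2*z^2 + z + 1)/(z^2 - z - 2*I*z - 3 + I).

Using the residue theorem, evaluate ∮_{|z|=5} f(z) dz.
pi*(-8 + 6*I)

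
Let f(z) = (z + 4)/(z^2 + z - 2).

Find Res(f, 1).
5/3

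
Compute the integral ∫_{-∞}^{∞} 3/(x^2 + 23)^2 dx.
3*sqrt(23)*pi/1058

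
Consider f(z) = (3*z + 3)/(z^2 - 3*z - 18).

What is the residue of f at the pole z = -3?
2/3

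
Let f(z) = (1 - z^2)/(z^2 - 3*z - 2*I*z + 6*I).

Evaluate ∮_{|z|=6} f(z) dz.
By the residue theorem, ∮_C f(z) dz = 2πi · (sum of the residues of f at the poles inside |z| = 6).

The denominator factors as (z - 3)*(z - 2*I), so the singularities of f are simple poles at z = 3, z = 2*I.
  |3|² = 9 < 36 = 6², so this pole is inside the contour.
  |2*I|² = 4 < 36 = 6², so this pole is inside the contour.

With P(z) = 1 - z^2 and Q(z) = z^2 - 3*z - 2*I*z + 6*I, each pole is simple, so Res(f, z₀) = P(z₀)/Q'(z₀) with Q'(z) = 2*z - 3 - 2*I.
  Res(f, 3) = P(3)/Q'(3) = (-8)/(3 - 2*I) = -24/13 - 16*I/13
  Res(f, 2*I) = P(2*I)/Q'(2*I) = (5)/(-3 + 2*I) = -15/13 - 10*I/13

Sum of residues inside C: -3 - 2*I
∮_C f(z) dz = 2πi · (-3 - 2*I) = pi*(4 - 6*I)

Final answer: pi*(4 - 6*I)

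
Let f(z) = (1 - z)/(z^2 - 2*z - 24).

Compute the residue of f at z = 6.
Write f(z) = P(z)/Q(z) with P(z) = 1 - z and Q(z) = z^2 - 2*z - 24.
The denominator factors as Q(z) = (z - 6)*(z + 4), so z = 6 is a simple zero of Q and P is analytic there; z = 6 is therefore a simple pole and
  Res(f, z₀) = P(z₀)/Q'(z₀).

Q'(z) = 2*z - 2, so Q'(6) = 10.
P(6) = -5.

Res(f, 6) = (-5)/(10) = -1/2

Final answer: -1/2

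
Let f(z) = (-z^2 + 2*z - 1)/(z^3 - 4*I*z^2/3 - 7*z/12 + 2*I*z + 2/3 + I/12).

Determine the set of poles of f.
The singularities of f are the zeros of the denominator. Factoring,
  z^3 - 4*I*z^2/3 - 7*z/12 + 2*I*z + 2/3 + I/12 = (z + 1 - 3*I/2)*(z - 1 + I/2)*(z - I/3)
so the candidates are z = -1 + 3*I/2, z = 1 - I/2, z = I/3.

Check the numerator P(z) = -z^2 + 2*z - 1 at each one:
  P(-1 + 3*I/2) = -7/4 + 6*I ≠ 0, so z = -1 + 3*I/2 is a (simple) pole.
  P(1 - I/2) = 1/4 ≠ 0, so z = 1 - I/2 is a (simple) pole.
  P(I/3) = -8/9 + 2*I/3 ≠ 0, so z = I/3 is a (simple) pole.

Poles of f: {-1 + 3*I/2, I/3, 1 - I/2}

Final answer: {-1 + 3*I/2, I/3, 1 - I/2}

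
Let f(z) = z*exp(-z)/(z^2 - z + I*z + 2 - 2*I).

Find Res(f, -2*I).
Write f(z) = P(z)/Q(z) with P(z) = z*exp(-z) and Q(z) = z^2 - z + I*z + 2 - 2*I.
The denominator factors as Q(z) = (z - 1 - I)*(z + 2*I), so z = -2*I is a simple zero of Q and P is analytic there; z = -2*I is therefore a simple pole and
  Res(f, z₀) = P(z₀)/Q'(z₀).

Q'(z) = 2*z - 1 + I, so Q'(-2*I) = -1 - 3*I.
P(-2*I) = -2*I*exp(2*I).

Res(f, -2*I) = (-2*I*exp(2*I))/(-1 - 3*I) = (3/5 + I/5)*exp(2*I)

Final answer: (3/5 + I/5)*exp(2*I)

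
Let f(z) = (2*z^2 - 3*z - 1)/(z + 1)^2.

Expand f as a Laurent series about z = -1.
Put w = z - (-1), i.e. z = w - 1. The denominator is w^2, so it suffices to rewrite the numerator in powers of w.

P(z) = 2*z^2 - 3*z - 1
P(w - 1) = 4 - 7*w + 2*w^2

Dividing each term by w^2:
  f = 4/w^2 - 7/w + 2

Substituting back w = z + 1:
  f(z) = 4/(z + 1)^2 - 7/(z + 1) + 2

The series is finite because the numerator is a polynomial; the negative powers form the principal part, and the coefficient of 1/(z + 1) gives Res(f, -1) = -7.

Final answer: 4/(z + 1)^2 - 7/(z + 1) + 2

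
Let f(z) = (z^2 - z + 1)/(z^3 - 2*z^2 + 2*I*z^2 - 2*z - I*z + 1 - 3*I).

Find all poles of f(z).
{-1, 1 - I, 2 - I}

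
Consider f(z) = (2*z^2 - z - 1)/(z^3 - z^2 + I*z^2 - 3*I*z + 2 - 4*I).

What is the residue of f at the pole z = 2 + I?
Write f(z) = P(z)/Q(z) with P(z) = 2*z^2 - z - 1 and Q(z) = z^3 - z^2 + I*z^2 - 3*I*z + 2 - 4*I.
The denominator factors as Q(z) = (z + 1)*(z - 2 - I)*(z + 2*I), so z = 2 + I is a simple zero of Q and P is analytic there; z = 2 + I is therefore a simple pole and
  Res(f, z₀) = P(z₀)/Q'(z₀).

Q'(z) = 3*z^2 - 2*z + 2*I*z - 3*I, so Q'(2 + I) = 3 + 11*I.
P(2 + I) = 3 + 7*I.

Res(f, 2 + I) = (3 + 7*I)/(3 + 11*I) = 43/65 - 6*I/65

Final answer: 43/65 - 6*I/65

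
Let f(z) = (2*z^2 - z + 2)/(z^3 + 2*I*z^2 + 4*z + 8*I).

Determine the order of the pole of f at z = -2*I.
Factor the denominator:
  z^3 + 2*I*z^2 + 4*z + 8*I = (z + 2*I)^2*(z - 2*I)

The numerator P(z) = 2*z^2 - z + 2 has P(-2*I) = -6 + 2*I ≠ 0, so no factor of (z + 2*I) cancels.
Near z = -2*I we can therefore write f(z) = g(z)/(z + 2*I)^2 with g analytic at -2*I and g(-2*I) ≠ 0 (g is the numerator divided by the remaining denominator factors).

Hence z = -2*I is a pole of order 2.

Final answer: 2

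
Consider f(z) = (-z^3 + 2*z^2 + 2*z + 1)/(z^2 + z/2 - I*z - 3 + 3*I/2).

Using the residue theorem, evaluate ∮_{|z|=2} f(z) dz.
By the residue theorem, ∮_C f(z) dz = 2πi · (sum of the residues of f at the poles inside |z| = 2).

The denominator factors as (z - 3/2)*(z + 2 - I), so the singularities of f are simple poles at z = 3/2, z = -2 + I.
  |3/2|² = 9/4 < 4 = 2², so this pole is inside the contour.
  |-2 + I|² = 5 > 4 = 2², so this pole is outside the contour.

With P(z) = -z^3 + 2*z^2 + 2*z + 1 and Q(z) = z^2 + z/2 - I*z - 3 + 3*I/2, each pole is simple, so Res(f, z₀) = P(z₀)/Q'(z₀) with Q'(z) = 2*z + 1/2 - I.
  Res(f, 3/2) = P(3/2)/Q'(3/2) = (41/8)/(7/2 - I) = 287/212 + 41*I/106

∮_C f(z) dz = 2πi · (287/212 + 41*I/106) = pi*(-41/53 + 287*I/106)

Final answer: pi*(-41/53 + 287*I/106)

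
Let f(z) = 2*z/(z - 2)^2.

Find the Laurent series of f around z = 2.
Put w = z - (2), i.e. z = w + 2. The denominator is w^2, so it suffices to rewrite the numerator in powers of w.

P(z) = 2*z
P(w + 2) = 4 + 2*w

Dividing each term by w^2:
  f = 4/w^2 + 2/w

Substituting back w = z - 2:
  f(z) = 4/(z - 2)^2 + 2/(z - 2)

The series is finite because the numerator is a polynomial; the negative powers form the principal part, and the coefficient of 1/(z - 2) gives Res(f, 2) = 2.

Final answer: 4/(z - 2)^2 + 2/(z - 2)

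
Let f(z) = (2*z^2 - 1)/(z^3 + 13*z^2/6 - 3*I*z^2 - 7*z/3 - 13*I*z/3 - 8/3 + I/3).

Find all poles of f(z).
The singularities of f are the zeros of the denominator. Factoring,
  z^3 + 13*z^2/6 - 3*I*z^2 - 7*z/3 - 13*I*z/3 - 8/3 + I/3 = (z + 3/2 - I)*(z + 1 - I)*(z - 1/3 - I)
so the candidates are z = -3/2 + I, z = -1 + I, z = 1/3 + I.

Check the numerator P(z) = 2*z^2 - 1 at each one:
  P(-3/2 + I) = 3/2 - 6*I ≠ 0, so z = -3/2 + I is a (simple) pole.
  P(-1 + I) = -1 - 4*I ≠ 0, so z = -1 + I is a (simple) pole.
  P(1/3 + I) = -25/9 + 4*I/3 ≠ 0, so z = 1/3 + I is a (simple) pole.

Poles of f: {-3/2 + I, -1 + I, 1/3 + I}

Final answer: {-3/2 + I, -1 + I, 1/3 + I}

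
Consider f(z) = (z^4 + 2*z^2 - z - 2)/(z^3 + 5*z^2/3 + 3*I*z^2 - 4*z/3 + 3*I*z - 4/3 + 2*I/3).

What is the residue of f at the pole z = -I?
Write f(z) = P(z)/Q(z) with P(z) = z^4 + 2*z^2 - z - 2 and Q(z) = z^3 + 5*z^2/3 + 3*I*z^2 - 4*z/3 + 3*I*z - 4/3 + 2*I/3.
The denominator factors as Q(z) = (z + I)*(z + 2/3)*(z + 1 + 2*I), so z = -I is a simple zero of Q and P is analytic there; z = -I is therefore a simple pole and
  Res(f, z₀) = P(z₀)/Q'(z₀).

Q'(z) = 3*z^2 + 10*z/3 + 6*I*z - 4/3 + 3*I, so Q'(-I) = 5/3 - I/3.
P(-I) = -3 + I.

Res(f, -I) = (-3 + I)/(5/3 - I/3) = -24/13 + 3*I/13

Final answer: -24/13 + 3*I/13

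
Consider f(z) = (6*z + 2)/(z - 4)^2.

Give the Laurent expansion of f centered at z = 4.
Put w = z - (4), i.e. z = w + 4. The denominator is w^2, so it suffices to rewrite the numerator in powers of w.

P(z) = 6*z + 2
P(w + 4) = 26 + 6*w

Dividing each term by w^2:
  f = 26/w^2 + 6/w

Substituting back w = z - 4:
  f(z) = 26/(z - 4)^2 + 6/(z - 4)

The series is finite because the numerator is a polynomial; the negative powers form the principal part, and the coefficient of 1/(z - 4) gives Res(f, 4) = 6.

Final answer: 26/(z - 4)^2 + 6/(z - 4)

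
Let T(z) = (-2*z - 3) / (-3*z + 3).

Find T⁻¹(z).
Set w = T(z) = (-2*z - 3) / (-3*z + 3) and solve for z:
  w*(-3*z + 3) = -2*z - 3
  3*w + z*(2 - 3*w) + 3 = 0
  z*(2 - 3*w) = -3*w - 3
  z = (3*w + 3)/(3*w - 2)
Renaming the variable, T⁻¹(z) = (3*z + 3)/(3*z - 2).
(Check: ad - bc = -15 ≠ 0, so T is invertible.)

Final answer: (3*z + 3)/(3*z - 2)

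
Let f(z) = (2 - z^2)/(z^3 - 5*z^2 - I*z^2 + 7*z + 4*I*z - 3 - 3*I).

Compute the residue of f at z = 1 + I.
Write f(z) = P(z)/Q(z) with P(z) = 2 - z^2 and Q(z) = z^3 - 5*z^2 - I*z^2 + 7*z + 4*I*z - 3 - 3*I.
The denominator factors as Q(z) = (z - 1)*(z - 3)*(z - 1 - I), so z = 1 + I is a simple zero of Q and P is analytic there; z = 1 + I is therefore a simple pole and
  Res(f, z₀) = P(z₀)/Q'(z₀).

Q'(z) = 3*z^2 - 10*z - 2*I*z + 7 + 4*I, so Q'(1 + I) = -1 - 2*I.
P(1 + I) = 2 - 2*I.

Res(f, 1 + I) = (2 - 2*I)/(-1 - 2*I) = 2/5 + 6*I/5

Final answer: 2/5 + 6*I/5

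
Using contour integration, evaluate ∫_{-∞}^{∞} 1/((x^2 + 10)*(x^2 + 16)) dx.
Let f(z) = 1/((z^2 + 10)*(z^2 + 16)). The denominator has no real zeros and deg Q - deg P = 4 ≥ 2, so the integral of f over the upper semicircle |z| = R tends to 0 as R → ∞. Closing the contour in the upper half-plane,
  ∫_{-∞}^{∞} f(x) dx = 2πi · Σ Res(f, z_k)  over the poles with Im z_k > 0.

Zeros of the denominator: z^2 + 16 = 0 gives z = ±4*I; z^2 + 10 = 0 gives z = ±sqrt(10)*I.
Upper half-plane: z = 4*I, z = sqrt(10)*I (simple).

Each pole is a simple zero of Q(z) = z^4 + 26*z^2 + 160, so Res(f, z₀) = P(z₀)/Q'(z₀) with P(z) = 1, Q'(z) = 4*z^3 + 52*z:
  Res(f, 4*I) = (1)/(-48*I) = I/48
  Res(f, sqrt(10)*I) = (1)/(12*sqrt(10)*I) = -sqrt(10)*I/120

Sum of residues: I*(5 - 2*sqrt(10))/240
∫_{-∞}^{∞} f(x) dx = 2πi · (I*(5 - 2*sqrt(10))/240) = pi*(-5 + 2*sqrt(10))/120

Final answer: pi*(-5 + 2*sqrt(10))/120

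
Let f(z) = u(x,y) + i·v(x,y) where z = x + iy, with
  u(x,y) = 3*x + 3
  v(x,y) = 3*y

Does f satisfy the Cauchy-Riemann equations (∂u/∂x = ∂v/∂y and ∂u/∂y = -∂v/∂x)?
∂u/∂x = 3
∂v/∂y = 3
∂u/∂y = 0
∂v/∂x = 0
∂u/∂x = ∂v/∂y and ∂u/∂y = -∂v/∂x hold identically; f is analytic.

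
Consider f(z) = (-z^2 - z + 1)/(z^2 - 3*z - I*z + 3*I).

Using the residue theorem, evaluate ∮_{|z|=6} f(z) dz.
By the residue theorem, ∮_C f(z) dz = 2πi · (sum of the residues of f at the poles inside |z| = 6).

The denominator factors as (z - 3)*(z - I), so the singularities of f are simple poles at z = 3, z = I.
  |3|² = 9 < 36 = 6², so this pole is inside the contour.
  |I|² = 1 < 36 = 6², so this pole is inside the contour.

With P(z) = -z^2 - z + 1 and Q(z) = z^2 - 3*z - I*z + 3*I, each pole is simple, so Res(f, z₀) = P(z₀)/Q'(z₀) with Q'(z) = 2*z - 3 - I.
  Res(f, 3) = P(3)/Q'(3) = (-11)/(3 - I) = -33/10 - 11*I/10
  Res(f, I) = P(I)/Q'(I) = (2 - I)/(-3 + I) = -7/10 + I/10

Sum of residues inside C: -4 - I
∮_C f(z) dz = 2πi · (-4 - I) = pi*(2 - 8*I)

Final answer: pi*(2 - 8*I)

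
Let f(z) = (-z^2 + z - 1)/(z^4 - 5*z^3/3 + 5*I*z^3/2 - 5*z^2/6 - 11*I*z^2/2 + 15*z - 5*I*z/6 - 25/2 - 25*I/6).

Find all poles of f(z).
The singularities of f are the zeros of the denominator. Factoring,
  z^4 - 5*z^3/3 + 5*I*z^3/2 - 5*z^2/6 - 11*I*z^2/2 + 15*z - 5*I*z/6 - 25/2 - 25*I/6 = (z - 1 + 3*I)*(z - 2 - I)*(z - 2/3 - I/2)*(z + 2 + I)
so the candidates are z = 1 - 3*I, z = 2 + I, z = 2/3 + I/2, z = -2 - I.

Check the numerator P(z) = -z^2 + z - 1 at each one:
  P(1 - 3*I) = 8 + 3*I ≠ 0, so z = 1 - 3*I is a (simple) pole.
  P(2 + I) = -2 - 3*I ≠ 0, so z = 2 + I is a (simple) pole.
  P(2/3 + I/2) = -19/36 - I/6 ≠ 0, so z = 2/3 + I/2 is a (simple) pole.
  P(-2 - I) = -6 - 5*I ≠ 0, so z = -2 - I is a (simple) pole.

Poles of f: {-2 - I, 2/3 + I/2, 1 - 3*I, 2 + I}

Final answer: {-2 - I, 2/3 + I/2, 1 - 3*I, 2 + I}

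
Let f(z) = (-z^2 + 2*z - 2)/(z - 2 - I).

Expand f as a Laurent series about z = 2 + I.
Put w = z - (2 + I), i.e. z = w + 2 + I. The denominator is w, so it suffices to rewrite the numerator in powers of w.

P(z) = -z^2 + 2*z - 2
P(w + 2 + I) = -1 - 2*I + (-2 - 2*I)*w - w^2

Dividing each term by w:
  f = (-1 - 2*I)/w - 2 - 2*I - w

Substituting back w = z - 2 - I:
  f(z) = (-1 - 2*I)/(z - 2 - I) - 2 - 2*I - (z - 2 - I)

The series is finite because the numerator is a polynomial; the negative powers form the principal part, and the coefficient of 1/(z - 2 - I) gives Res(f, 2 + I) = -1 - 2*I.

Final answer: (-1 - 2*I)/(z - 2 - I) - 2 - 2*I - (z - 2 - I)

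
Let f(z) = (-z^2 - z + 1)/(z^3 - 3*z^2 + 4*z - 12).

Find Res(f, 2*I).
Write f(z) = P(z)/Q(z) with P(z) = -z^2 - z + 1 and Q(z) = z^3 - 3*z^2 + 4*z - 12.
The denominator factors as Q(z) = (z + 2*I)*(z - 3)*(z - 2*I), so z = 2*I is a simple zero of Q and P is analytic there; z = 2*I is therefore a simple pole and
  Res(f, z₀) = P(z₀)/Q'(z₀).

Q'(z) = 3*z^2 - 6*z + 4, so Q'(2*I) = -8 - 12*I.
P(2*I) = 5 - 2*I.

Res(f, 2*I) = (5 - 2*I)/(-8 - 12*I) = -1/13 + 19*I/52

Final answer: -1/13 + 19*I/52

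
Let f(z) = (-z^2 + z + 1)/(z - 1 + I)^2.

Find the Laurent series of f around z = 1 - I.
Put w = z - (1 - I), i.e. z = w + 1 - I. The denominator is w^2, so it suffices to rewrite the numerator in powers of w.

P(z) = -z^2 + z + 1
P(w + 1 - I) = 2 + I + (-1 + 2*I)*w - w^2

Dividing each term by w^2:
  f = (2 + I)/w^2 + (-1 + 2*I)/w - 1

Substituting back w = z - 1 + I:
  f(z) = (2 + I)/(z - 1 + I)^2 + (-1 + 2*I)/(z - 1 + I) - 1

The series is finite because the numerator is a polynomial; the negative powers form the principal part, and the coefficient of 1/(z - 1 + I) gives Res(f, 1 - I) = -1 + 2*I.

Final answer: (2 + I)/(z - 1 + I)^2 + (-1 + 2*I)/(z - 1 + I) - 1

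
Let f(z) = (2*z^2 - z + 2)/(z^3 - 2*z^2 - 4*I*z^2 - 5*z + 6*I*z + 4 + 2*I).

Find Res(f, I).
Write f(z) = P(z)/Q(z) with P(z) = 2*z^2 - z + 2 and Q(z) = z^3 - 2*z^2 - 4*I*z^2 - 5*z + 6*I*z + 4 + 2*I.
The denominator factors as Q(z) = (z - 2 - I)*(z - 2*I)*(z - I), so z = I is a simple zero of Q and P is analytic there; z = I is therefore a simple pole and
  Res(f, z₀) = P(z₀)/Q'(z₀).

Q'(z) = 3*z^2 - 4*z - 8*I*z - 5 + 6*I, so Q'(I) = 2*I.
P(I) = -I.

Res(f, I) = (-I)/(2*I) = -1/2

Final answer: -1/2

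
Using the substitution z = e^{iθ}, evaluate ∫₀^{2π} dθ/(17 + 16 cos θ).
Let J = ∫₀^{2π} dθ/(17 + 16 cos θ).
Put z = e^{iθ}: then cos θ = (z + 1/z)/2, dθ = dz/(iz), and z runs once counterclockwise around |z| = 1:
  J = ∮_{|z|=1} 1/(17 + 16*(z + 1/z)/2) · dz/(iz) = (2/i) ∮_{|z|=1} dz/(16*z^2 + 34*z + 16).
The roots of 16*z^2 + 34*z + 16 are z = (-17 ± sqrt(17^2 - 16^2))/16, with sqrt(33) = sqrt(33); their product is 1, so only z₊ = -17/16 + sqrt(33)/16 lies inside the unit circle (z₋ = -17/16 - sqrt(33)/16 lies outside).
z₊ is a simple zero of q(z) = 16*z^2 + 34*z + 16, so Res(1/q, z₊) = 1/q'(z₊) with q'(z) = 32*z + 34; and q'(z₊) = 16*(z₊ - z₋) = 2*sqrt(33).
Therefore J = (2/i) · 2πi · 1/(2*sqrt(33)) = 2*pi/(sqrt(33)) = 2*sqrt(33)*pi/33

Final answer: 2*sqrt(33)*pi/33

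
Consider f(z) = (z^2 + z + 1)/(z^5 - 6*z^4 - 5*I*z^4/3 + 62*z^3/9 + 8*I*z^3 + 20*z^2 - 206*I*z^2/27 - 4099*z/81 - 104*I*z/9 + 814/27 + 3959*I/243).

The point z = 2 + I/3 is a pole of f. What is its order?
Factor the denominator:
  z^5 - 6*z^4 - 5*I*z^4/3 + 62*z^3/9 + 8*I*z^3 + 20*z^2 - 206*I*z^2/27 - 4099*z/81 - 104*I*z/9 + 814/27 + 3959*I/243 = (z - 2 - I/3)^4*(z + 2 - I/3)

The numerator P(z) = z^2 + z + 1 has P(2 + I/3) = 62/9 + 5*I/3 ≠ 0, so no factor of (z - 2 - I/3) cancels.
Near z = 2 + I/3 we can therefore write f(z) = g(z)/(z - 2 - I/3)^4 with g analytic at 2 + I/3 and g(2 + I/3) ≠ 0 (g is the numerator divided by the remaining denominator factors).

Hence z = 2 + I/3 is a pole of order 4.

Final answer: 4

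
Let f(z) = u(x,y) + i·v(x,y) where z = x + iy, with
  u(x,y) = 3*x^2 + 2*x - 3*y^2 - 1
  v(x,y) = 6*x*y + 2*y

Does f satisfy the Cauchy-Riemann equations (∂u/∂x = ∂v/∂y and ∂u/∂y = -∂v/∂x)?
∂u/∂x = 6*x + 2
∂v/∂y = 6*x + 2
∂u/∂y = -6*y
∂v/∂x = 6*y
∂u/∂x = ∂v/∂y and ∂u/∂y = -∂v/∂x hold identically; f is analytic.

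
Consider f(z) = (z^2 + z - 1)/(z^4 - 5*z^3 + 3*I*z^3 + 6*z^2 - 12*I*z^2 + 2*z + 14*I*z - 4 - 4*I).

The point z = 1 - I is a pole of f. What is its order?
3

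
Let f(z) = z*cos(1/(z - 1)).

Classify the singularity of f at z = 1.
Let u = z - 1. Then
  cos(1/u) = Σ_{k≥0} (-1)^k (1)^(2k)/((2k)!·u^(2k)) = 1 - 1/(2*u^2) + 1/(24*u^4) + ...
which has infinitely many negative powers of u, so cos(1/(z - 1)) has an essential singularity at z = 1.
The extra factor z is a nonzero polynomial; if the product had at most a pole at z = 1, dividing by that polynomial would leave cos(1/(z - 1)) with at most a pole too — contradiction. (Equivalently, the product's Laurent series still has infinitely many negative powers.)
So the singularity is essential.

Final answer: essential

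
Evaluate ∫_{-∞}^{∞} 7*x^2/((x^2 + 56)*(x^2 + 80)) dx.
7*pi*(-sqrt(14) + 2*sqrt(5))/12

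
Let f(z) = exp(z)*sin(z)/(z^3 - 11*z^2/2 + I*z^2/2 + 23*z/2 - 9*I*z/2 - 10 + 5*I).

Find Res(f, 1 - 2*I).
Write f(z) = P(z)/Q(z) with P(z) = exp(z)*sin(z) and Q(z) = z^3 - 11*z^2/2 + I*z^2/2 + 23*z/2 - 9*I*z/2 - 10 + 5*I.
The denominator factors as Q(z) = (z - 3 - I)*(z - 3/2 - I/2)*(z - 1 + 2*I), so z = 1 - 2*I is a simple zero of Q and P is analytic there; z = 1 - 2*I is therefore a simple pole and
  Res(f, z₀) = P(z₀)/Q'(z₀).

Q'(z) = 3*z^2 - 11*z + I*z + 23/2 - 9*I/2, so Q'(1 - 2*I) = -13/2 + 13*I/2.
P(1 - 2*I) = exp(1 - 2*I)*sin(1 - 2*I).

Res(f, 1 - 2*I) = (exp(1 - 2*I)*sin(1 - 2*I))/(-13/2 + 13*I/2) = (-1/13 - I/13)*exp(1 - 2*I)*sin(1 - 2*I)

Final answer: (-1/13 - I/13)*exp(1 - 2*I)*sin(1 - 2*I)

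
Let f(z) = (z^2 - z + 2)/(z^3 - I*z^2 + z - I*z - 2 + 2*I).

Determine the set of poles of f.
The singularities of f are the zeros of the denominator. Factoring,
  z^3 - I*z^2 + z - I*z - 2 + 2*I = (z + 1 + I)*(z - 1)*(z - 2*I)
so the candidates are z = -1 - I, z = 1, z = 2*I.

Check the numerator P(z) = z^2 - z + 2 at each one:
  P(-1 - I) = 3 + 3*I ≠ 0, so z = -1 - I is a (simple) pole.
  P(1) = 2 ≠ 0, so z = 1 is a (simple) pole.
  P(2*I) = -2 - 2*I ≠ 0, so z = 2*I is a (simple) pole.

Poles of f: {-1 - I, 2*I, 1}

Final answer: {-1 - I, 2*I, 1}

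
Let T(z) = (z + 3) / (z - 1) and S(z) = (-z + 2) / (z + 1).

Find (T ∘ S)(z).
(T ∘ S)(z) = T(S(z)) = ((1)*S(z) + (3))/((1)*S(z) + (-1)). Multiply numerator and denominator by z + 1:
  numerator:   (1)*(-z + 2) + (3)*(z + 1) = 2*z + 5
  denominator: (1)*(-z + 2) + (-1)*(z + 1) = -2*z + 1
(T ∘ S)(z) = (2*z + 5)/(-2*z + 1) = (-2*z - 5)/(2*z - 1)

Final answer: (-2*z - 5)/(2*z - 1)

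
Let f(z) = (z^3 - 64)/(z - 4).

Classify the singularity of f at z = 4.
removable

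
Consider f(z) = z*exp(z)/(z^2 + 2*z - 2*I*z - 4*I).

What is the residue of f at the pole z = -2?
Write f(z) = P(z)/Q(z) with P(z) = z*exp(z) and Q(z) = z^2 + 2*z - 2*I*z - 4*I.
The denominator factors as Q(z) = (z + 2)*(z - 2*I), so z = -2 is a simple zero of Q and P is analytic there; z = -2 is therefore a simple pole and
  Res(f, z₀) = P(z₀)/Q'(z₀).

Q'(z) = 2*z + 2 - 2*I, so Q'(-2) = -2 - 2*I.
P(-2) = -2*exp(-2).

Res(f, -2) = (-2*exp(-2))/(-2 - 2*I) = (1/2 - I/2)*exp(-2)

Final answer: (1/2 - I/2)*exp(-2)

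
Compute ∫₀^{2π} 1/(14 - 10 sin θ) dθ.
sqrt(6)*pi/12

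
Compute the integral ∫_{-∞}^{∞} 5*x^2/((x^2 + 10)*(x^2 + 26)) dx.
Let f(z) = 5*z^2/((z^2 + 10)*(z^2 + 26)). The denominator has no real zeros and deg Q - deg P = 2 ≥ 2, so the integral of f over the upper semicircle |z| = R tends to 0 as R → ∞. Closing the contour in the upper half-plane,
  ∫_{-∞}^{∞} f(x) dx = 2πi · Σ Res(f, z_k)  over the poles with Im z_k > 0.

Zeros of the denominator: z^2 + 26 = 0 gives z = ±sqrt(26)*I; z^2 + 10 = 0 gives z = ±sqrt(10)*I.
Upper half-plane: z = sqrt(10)*I, z = sqrt(26)*I (simple).

Each pole is a simple zero of Q(z) = z^4 + 36*z^2 + 260, so Res(f, z₀) = P(z₀)/Q'(z₀) with P(z) = 5*z^2, Q'(z) = 4*z^3 + 72*z:
  Res(f, sqrt(10)*I) = (-50)/(32*sqrt(10)*I) = 5*sqrt(10)*I/32
  Res(f, sqrt(26)*I) = (-130)/(-32*sqrt(26)*I) = -5*sqrt(26)*I/32

Sum of residues: 5*I*(-sqrt(26) + sqrt(10))/32
∫_{-∞}^{∞} f(x) dx = 2πi · (5*I*(-sqrt(26) + sqrt(10))/32) = 5*pi*(-sqrt(10) + sqrt(26))/16

Final answer: 5*pi*(-sqrt(10) + sqrt(26))/16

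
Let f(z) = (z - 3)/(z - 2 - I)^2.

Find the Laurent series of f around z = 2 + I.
(-1 + I)/(z - 2 - I)^2 + 1/(z - 2 - I)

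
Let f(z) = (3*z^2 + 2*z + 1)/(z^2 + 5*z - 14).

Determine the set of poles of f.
The singularities of f are the zeros of the denominator. Factoring,
  z^2 + 5*z - 14 = (z + 7)*(z - 2)
so the candidates are z = -7, z = 2.

Check the numerator P(z) = 3*z^2 + 2*z + 1 at each one:
  P(-7) = 134 ≠ 0, so z = -7 is a (simple) pole.
  P(2) = 17 ≠ 0, so z = 2 is a (simple) pole.

Poles of f: {-7, 2}

Final answer: {-7, 2}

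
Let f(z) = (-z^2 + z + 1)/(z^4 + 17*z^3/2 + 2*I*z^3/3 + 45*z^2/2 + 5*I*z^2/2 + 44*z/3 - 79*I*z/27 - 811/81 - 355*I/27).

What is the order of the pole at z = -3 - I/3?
3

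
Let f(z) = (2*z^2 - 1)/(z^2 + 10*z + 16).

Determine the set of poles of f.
The singularities of f are the zeros of the denominator. Factoring,
  z^2 + 10*z + 16 = (z + 2)*(z + 8)
so the candidates are z = -2, z = -8.

Check the numerator P(z) = 2*z^2 - 1 at each one:
  P(-2) = 7 ≠ 0, so z = -2 is a (simple) pole.
  P(-8) = 127 ≠ 0, so z = -8 is a (simple) pole.

Poles of f: {-8, -2}

Final answer: {-8, -2}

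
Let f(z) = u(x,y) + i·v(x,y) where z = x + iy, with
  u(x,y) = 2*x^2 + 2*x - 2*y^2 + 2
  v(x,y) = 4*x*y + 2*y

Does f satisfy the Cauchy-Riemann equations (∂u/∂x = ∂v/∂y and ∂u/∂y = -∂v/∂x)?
∂u/∂x = 4*x + 2
∂v/∂y = 4*x + 2
∂u/∂y = -4*y
∂v/∂x = 4*y
∂u/∂x = ∂v/∂y and ∂u/∂y = -∂v/∂x hold identically; f is analytic.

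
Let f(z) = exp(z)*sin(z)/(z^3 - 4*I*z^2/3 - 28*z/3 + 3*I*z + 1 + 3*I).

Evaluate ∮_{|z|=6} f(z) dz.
By the residue theorem, ∮_C f(z) dz = 2πi · (sum of the residues of f at the poles inside |z| = 6).

The denominator factors as (z - I/3)*(z - 3)*(z + 3 - I), so the singularities of f are simple poles at z = I/3, z = 3, z = -3 + I.
  |I/3|² = 1/9 < 36 = 6², so this pole is inside the contour.
  |3|² = 9 < 36 = 6², so this pole is inside the contour.
  |-3 + I|² = 10 < 36 = 6², so this pole is inside the contour.

With P(z) = exp(z)*sin(z) and Q(z) = z^3 - 4*I*z^2/3 - 28*z/3 + 3*I*z + 1 + 3*I, each pole is simple, so Res(f, z₀) = P(z₀)/Q'(z₀) with Q'(z) = 3*z^2 - 8*I*z/3 - 28/3 + 3*I.
  Res(f, I/3) = P(I/3)/Q'(I/3) = (I*exp(I/3)*sinh(1/3))/(-79/9 + 3*I) = (243/6970 - 711*I/6970)*exp(I/3)*sinh(1/3)
  Res(f, 3) = P(3)/Q'(3) = (exp(3)*sin(3))/(53/3 - 5*I) = (159/3034 + 45*I/3034)*exp(3)*sin(3)
  Res(f, -3 + I) = P(-3 + I)/Q'(-3 + I) = (-exp(-3 + I)*sin(3 - I))/(52/3 - 7*I) = (-156/3145 - 63*I/3145)*exp(-3 + I)*sin(3 - I)

Sum of residues inside C: (243/6970 - 711*I/6970)*exp(I/3)*sinh(1/3) + (-156/3145 - 63*I/3145)*exp(-3 + I)*sin(3 - I) + (159/3034 + 45*I/3034)*exp(3)*sin(3)
∮_C f(z) dz = 2πi · ((243/6970 - 711*I/6970)*exp(I/3)*sinh(1/3) + (-156/3145 - 63*I/3145)*exp(-3 + I)*sin(3 - I) + (159/3034 + 45*I/3034)*exp(3)*sin(3)) = pi*(126/3145 - 312*I/3145)*exp(-3 + I)*sin(3 - I) + pi*(711/3485 + 243*I/3485)*exp(I/3)*sinh(1/3) + pi*(-45/1517 + 159*I/1517)*exp(3)*sin(3)

Final answer: pi*(126/3145 - 312*I/3145)*exp(-3 + I)*sin(3 - I) + pi*(711/3485 + 243*I/3485)*exp(I/3)*sinh(1/3) + pi*(-45/1517 + 159*I/1517)*exp(3)*sin(3)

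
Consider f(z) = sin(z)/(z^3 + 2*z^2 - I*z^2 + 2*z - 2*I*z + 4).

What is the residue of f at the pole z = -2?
(-3/20 + I/20)*sin(2)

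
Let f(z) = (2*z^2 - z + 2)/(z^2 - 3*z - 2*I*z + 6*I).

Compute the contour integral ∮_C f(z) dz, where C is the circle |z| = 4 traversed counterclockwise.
By the residue theorem, ∮_C f(z) dz = 2πi · (sum of the residues of f at the poles inside |z| = 4).

The denominator factors as (z - 2*I)*(z - 3), so the singularities of f are simple poles at z = 2*I, z = 3.
  |2*I|² = 4 < 16 = 4², so this pole is inside the contour.
  |3|² = 9 < 16 = 4², so this pole is inside the contour.

With P(z) = 2*z^2 - z + 2 and Q(z) = z^2 - 3*z - 2*I*z + 6*I, each pole is simple, so Res(f, z₀) = P(z₀)/Q'(z₀) with Q'(z) = 2*z - 3 - 2*I.
  Res(f, 2*I) = P(2*I)/Q'(2*I) = (-6 - 2*I)/(-3 + 2*I) = 14/13 + 18*I/13
  Res(f, 3) = P(3)/Q'(3) = (17)/(3 - 2*I) = 51/13 + 34*I/13

Sum of residues inside C: 5 + 4*I
∮_C f(z) dz = 2πi · (5 + 4*I) = pi*(-8 + 10*I)

Final answer: pi*(-8 + 10*I)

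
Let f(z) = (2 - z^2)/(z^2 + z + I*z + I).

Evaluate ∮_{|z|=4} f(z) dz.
By the residue theorem, ∮_C f(z) dz = 2πi · (sum of the residues of f at the poles inside |z| = 4).

The denominator factors as (z + I)*(z + 1), so the singularities of f are simple poles at z = -I, z = -1.
  |-I|² = 1 < 16 = 4², so this pole is inside the contour.
  |-1|² = 1 < 16 = 4², so this pole is inside the contour.

With P(z) = 2 - z^2 and Q(z) = z^2 + z + I*z + I, each pole is simple, so Res(f, z₀) = P(z₀)/Q'(z₀) with Q'(z) = 2*z + 1 + I.
  Res(f, -I) = P(-I)/Q'(-I) = (3)/(1 - I) = 3/2 + 3*I/2
  Res(f, -1) = P(-1)/Q'(-1) = (1)/(-1 + I) = -1/2 - I/2

Sum of residues inside C: 1 + I
∮_C f(z) dz = 2πi · (1 + I) = pi*(-2 + 2*I)

Final answer: pi*(-2 + 2*I)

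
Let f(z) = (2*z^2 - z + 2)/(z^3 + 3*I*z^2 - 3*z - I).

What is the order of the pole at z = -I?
Factor the denominator:
  z^3 + 3*I*z^2 - 3*z - I = (z + I)^3

The numerator P(z) = 2*z^2 - z + 2 has P(-I) = I ≠ 0, so no factor of (z + I) cancels.
Near z = -I we can therefore write f(z) = g(z)/(z + I)^3 with g analytic at -I and g(-I) ≠ 0 (g is just the numerator).

Hence z = -I is a pole of order 3.

Final answer: 3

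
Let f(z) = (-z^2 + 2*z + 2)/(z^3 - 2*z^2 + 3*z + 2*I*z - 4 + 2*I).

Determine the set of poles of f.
{-I, 2*I, 2 - I}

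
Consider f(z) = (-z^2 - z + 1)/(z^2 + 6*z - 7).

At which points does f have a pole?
The singularities of f are the zeros of the denominator. Factoring,
  z^2 + 6*z - 7 = (z - 1)*(z + 7)
so the candidates are z = 1, z = -7.

Check the numerator P(z) = -z^2 - z + 1 at each one:
  P(1) = -1 ≠ 0, so z = 1 is a (simple) pole.
  P(-7) = -41 ≠ 0, so z = -7 is a (simple) pole.

Poles of f: {-7, 1}

Final answer: {-7, 1}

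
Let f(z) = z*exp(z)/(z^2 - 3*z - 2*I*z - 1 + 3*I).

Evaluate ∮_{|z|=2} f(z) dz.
By the residue theorem, ∮_C f(z) dz = 2πi · (sum of the residues of f at the poles inside |z| = 2).

The denominator factors as (z - 3 - I)*(z - I), so the singularities of f are simple poles at z = 3 + I, z = I.
  |3 + I|² = 10 > 4 = 2², so this pole is outside the contour.
  |I|² = 1 < 4 = 2², so this pole is inside the contour.

With P(z) = z*exp(z) and Q(z) = z^2 - 3*z - 2*I*z - 1 + 3*I, each pole is simple, so Res(f, z₀) = P(z₀)/Q'(z₀) with Q'(z) = 2*z - 3 - 2*I.
  Res(f, I) = P(I)/Q'(I) = (I*exp(I))/(-3) = -I*exp(I)/3

∮_C f(z) dz = 2πi · (-I*exp(I)/3) = 2*pi*exp(I)/3

Final answer: 2*pi*exp(I)/3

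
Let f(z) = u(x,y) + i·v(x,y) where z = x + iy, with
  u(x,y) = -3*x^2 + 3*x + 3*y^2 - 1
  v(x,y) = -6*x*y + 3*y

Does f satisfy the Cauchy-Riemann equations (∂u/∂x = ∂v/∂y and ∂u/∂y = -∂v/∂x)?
∂u/∂x = 3 - 6*x
∂v/∂y = 3 - 6*x
∂u/∂y = 6*y
∂v/∂x = -6*y
∂u/∂x = ∂v/∂y and ∂u/∂y = -∂v/∂x hold identically; f is analytic.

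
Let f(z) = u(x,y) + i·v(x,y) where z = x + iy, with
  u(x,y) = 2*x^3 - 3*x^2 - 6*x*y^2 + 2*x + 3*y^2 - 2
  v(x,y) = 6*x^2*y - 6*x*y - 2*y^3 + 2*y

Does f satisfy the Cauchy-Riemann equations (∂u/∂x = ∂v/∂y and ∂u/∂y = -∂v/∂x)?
∂u/∂x = 6*x^2 - 6*x - 6*y^2 + 2
∂v/∂y = 6*x^2 - 6*x - 6*y^2 + 2
∂u/∂y = -12*x*y + 6*y
∂v/∂x = 12*x*y - 6*y
∂u/∂x = ∂v/∂y and ∂u/∂y = -∂v/∂x hold identically; f is analytic.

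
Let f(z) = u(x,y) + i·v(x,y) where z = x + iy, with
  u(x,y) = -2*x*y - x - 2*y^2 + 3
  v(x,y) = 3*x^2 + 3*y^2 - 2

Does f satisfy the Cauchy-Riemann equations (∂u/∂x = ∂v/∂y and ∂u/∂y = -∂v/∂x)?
∂u/∂x = -2*y - 1
∂v/∂y = 6*y
∂u/∂y = -2*x - 4*y
∂v/∂x = 6*x
∂u/∂x ≠ ∂v/∂y and ∂u/∂y ≠ -∂v/∂x; the Cauchy-Riemann equations are not satisfied, so f is not analytic.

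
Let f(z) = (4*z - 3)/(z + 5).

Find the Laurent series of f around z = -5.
-23/(z + 5) + 4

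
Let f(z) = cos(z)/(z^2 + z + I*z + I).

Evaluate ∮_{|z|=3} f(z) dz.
pi*(1 - I)*cos(1) + pi*(-1 + I)*cosh(1)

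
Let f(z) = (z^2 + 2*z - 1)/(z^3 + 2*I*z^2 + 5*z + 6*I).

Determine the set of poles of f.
{-3*I, -I, 2*I}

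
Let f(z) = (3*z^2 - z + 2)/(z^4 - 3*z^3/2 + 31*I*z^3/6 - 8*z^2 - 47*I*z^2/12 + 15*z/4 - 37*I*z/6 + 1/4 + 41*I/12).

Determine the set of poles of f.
{-1 - 2*I/3, 1/2, 1 - 3*I, 1 - 3*I/2}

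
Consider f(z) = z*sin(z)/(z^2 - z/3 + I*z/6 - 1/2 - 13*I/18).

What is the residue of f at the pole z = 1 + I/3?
(14/25 - 2*I/25)*sin(1 + I/3)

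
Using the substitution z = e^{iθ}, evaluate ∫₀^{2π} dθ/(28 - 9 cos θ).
2*sqrt(703)*pi/703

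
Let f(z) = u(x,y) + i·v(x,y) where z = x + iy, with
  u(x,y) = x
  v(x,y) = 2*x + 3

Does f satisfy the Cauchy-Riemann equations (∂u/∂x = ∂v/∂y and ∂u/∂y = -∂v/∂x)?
∂u/∂x = 1
∂v/∂y = 0
∂u/∂y = 0
∂v/∂x = 2
∂u/∂x ≠ ∂v/∂y and ∂u/∂y ≠ -∂v/∂x; the Cauchy-Riemann equations are not satisfied, so f is not analytic.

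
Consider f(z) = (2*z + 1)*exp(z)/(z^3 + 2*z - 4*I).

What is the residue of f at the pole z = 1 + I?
(9/20 - 7*I/20)*exp(1 + I)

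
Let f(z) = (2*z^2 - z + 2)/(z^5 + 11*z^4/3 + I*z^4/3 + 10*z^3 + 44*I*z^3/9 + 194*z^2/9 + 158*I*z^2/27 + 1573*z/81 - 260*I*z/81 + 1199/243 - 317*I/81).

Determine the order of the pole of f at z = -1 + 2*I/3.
4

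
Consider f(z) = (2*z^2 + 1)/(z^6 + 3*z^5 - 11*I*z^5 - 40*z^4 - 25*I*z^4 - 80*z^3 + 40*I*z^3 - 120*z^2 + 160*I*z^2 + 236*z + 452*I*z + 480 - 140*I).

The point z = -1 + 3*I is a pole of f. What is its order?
Factor the denominator:
  z^6 + 3*z^5 - 11*I*z^5 - 40*z^4 - 25*I*z^4 - 80*z^3 + 40*I*z^3 - 120*z^2 + 160*I*z^2 + 236*z + 452*I*z + 480 - 140*I = (z + 1 - 3*I)^4*(z + 1 + 2*I)*(z - 2 - I)

The numerator P(z) = 2*z^2 + 1 has P(-1 + 3*I) = -15 - 12*I ≠ 0, so no factor of (z + 1 - 3*I) cancels.
Near z = -1 + 3*I we can therefore write f(z) = g(z)/(z + 1 - 3*I)^4 with g analytic at -1 + 3*I and g(-1 + 3*I) ≠ 0 (g is the numerator divided by the remaining denominator factors).

Hence z = -1 + 3*I is a pole of order 4.

Final answer: 4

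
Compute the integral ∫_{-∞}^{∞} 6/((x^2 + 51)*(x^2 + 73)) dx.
pi*(-51*sqrt(73) + 73*sqrt(51))/13651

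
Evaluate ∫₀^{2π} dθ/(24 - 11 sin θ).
Call the integral J. The integrand is 2π-periodic and we integrate over a full period, so shifting θ does not change the value (θ → θ + π/2 turns sin θ into cos θ; θ → θ + π flips the sign of the trig term). Hence
  J = ∫₀^{2π} dθ/(24 + 11 cos θ).
Put z = e^{iθ}: then cos θ = (z + 1/z)/2, dθ = dz/(iz), and z runs once counterclockwise around |z| = 1:
  J = ∮_{|z|=1} 1/(24 + 11*(z + 1/z)/2) · dz/(iz) = (2/i) ∮_{|z|=1} dz/(11*z^2 + 48*z + 11).
The roots of 11*z^2 + 48*z + 11 are z = (-24 ± sqrt(24^2 - 11^2))/11, with sqrt(455) = sqrt(455); their product is 1, so only z₊ = -24/11 + sqrt(455)/11 lies inside the unit circle (z₋ = -24/11 - sqrt(455)/11 lies outside).
z₊ is a simple zero of q(z) = 11*z^2 + 48*z + 11, so Res(1/q, z₊) = 1/q'(z₊) with q'(z) = 22*z + 48; and q'(z₊) = 11*(z₊ - z₋) = 2*sqrt(455).
Therefore J = (2/i) · 2πi · 1/(2*sqrt(455)) = 2*pi/(sqrt(455)) = 2*sqrt(455)*pi/455

Final answer: 2*sqrt(455)*pi/455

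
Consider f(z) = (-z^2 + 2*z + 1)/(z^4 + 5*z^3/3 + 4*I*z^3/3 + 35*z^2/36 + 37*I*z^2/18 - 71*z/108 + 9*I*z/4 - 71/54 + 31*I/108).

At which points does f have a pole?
The singularities of f are the zeros of the denominator. Factoring,
  z^4 + 5*z^3/3 + 4*I*z^3/3 + 35*z^2/36 + 37*I*z^2/18 - 71*z/108 + 9*I*z/4 - 71/54 + 31*I/108 = (z + 2/3 - I)*(z + 1/2 + I)*(z - 1/2 + 2*I/3)*(z + 1 + 2*I/3)
so the candidates are z = -2/3 + I, z = -1/2 - I, z = 1/2 - 2*I/3, z = -1 - 2*I/3.

Check the numerator P(z) = -z^2 + 2*z + 1 at each one:
  P(-2/3 + I) = 2/9 + 10*I/3 ≠ 0, so z = -2/3 + I is a (simple) pole.
  P(-1/2 - I) = 3/4 - 3*I ≠ 0, so z = -1/2 - I is a (simple) pole.
  P(1/2 - 2*I/3) = 79/36 - 2*I/3 ≠ 0, so z = 1/2 - 2*I/3 is a (simple) pole.
  P(-1 - 2*I/3) = -14/9 - 8*I/3 ≠ 0, so z = -1 - 2*I/3 is a (simple) pole.

Poles of f: {-1 - 2*I/3, -2/3 + I, -1/2 - I, 1/2 - 2*I/3}

Final answer: {-1 - 2*I/3, -2/3 + I, -1/2 - I, 1/2 - 2*I/3}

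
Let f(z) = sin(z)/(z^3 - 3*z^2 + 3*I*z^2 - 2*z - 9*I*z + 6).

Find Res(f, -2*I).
Write f(z) = P(z)/Q(z) with P(z) = sin(z) and Q(z) = z^3 - 3*z^2 + 3*I*z^2 - 2*z - 9*I*z + 6.
The denominator factors as Q(z) = (z - 3)*(z + 2*I)*(z + I), so z = -2*I is a simple zero of Q and P is analytic there; z = -2*I is therefore a simple pole and
  Res(f, z₀) = P(z₀)/Q'(z₀).

Q'(z) = 3*z^2 - 6*z + 6*I*z - 2 - 9*I, so Q'(-2*I) = -2 + 3*I.
P(-2*I) = -I*sinh(2).

Res(f, -2*I) = (-I*sinh(2))/(-2 + 3*I) = (-3/13 + 2*I/13)*sinh(2)

Final answer: (-3/13 + 2*I/13)*sinh(2)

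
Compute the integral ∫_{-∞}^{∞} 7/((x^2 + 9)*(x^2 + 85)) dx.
7*pi*(85 - 3*sqrt(85))/19380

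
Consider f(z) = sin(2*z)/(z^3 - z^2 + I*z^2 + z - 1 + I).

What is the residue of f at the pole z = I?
(-1/10 - I/5)*sinh(2)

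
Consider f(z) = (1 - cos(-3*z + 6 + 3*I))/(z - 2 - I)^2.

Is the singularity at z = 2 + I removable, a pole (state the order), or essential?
Let u = z - 2 - I. The argument of cos is -3*z + 6 + 3*I = -3u, so
  f = (1 - cos(-3u))/u^2 = ((-3u)^2/2 - (-3u)^4/24 + ...)/u^2 = 9/2 - (27/8)*u^2 + ...
The Laurent expansion about u = 0 has no negative powers; equivalently lim_{z→2 + I} f(z) = 9/2 exists and is finite.
So the singularity is removable.

Final answer: removable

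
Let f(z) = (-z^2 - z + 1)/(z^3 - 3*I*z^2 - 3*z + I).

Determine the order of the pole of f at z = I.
Factor the denominator:
  z^3 - 3*I*z^2 - 3*z + I = (z - I)^3

The numerator P(z) = -z^2 - z + 1 has P(I) = 2 - I ≠ 0, so no factor of (z - I) cancels.
Near z = I we can therefore write f(z) = g(z)/(z - I)^3 with g analytic at I and g(I) ≠ 0 (g is just the numerator).

Hence z = I is a pole of order 3.

Final answer: 3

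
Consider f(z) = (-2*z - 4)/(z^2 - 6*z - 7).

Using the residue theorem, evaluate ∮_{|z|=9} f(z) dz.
By the residue theorem, ∮_C f(z) dz = 2πi · (sum of the residues of f at the poles inside |z| = 9).

The denominator factors as (z + 1)*(z - 7), so the singularities of f are simple poles at z = -1, z = 7.
  |-1|² = 1 < 81 = 9², so this pole is inside the contour.
  |7|² = 49 < 81 = 9², so this pole is inside the contour.

With P(z) = -2*z - 4 and Q(z) = z^2 - 6*z - 7, each pole is simple, so Res(f, z₀) = P(z₀)/Q'(z₀) with Q'(z) = 2*z - 6.
  Res(f, -1) = P(-1)/Q'(-1) = (-2)/(-8) = 1/4
  Res(f, 7) = P(7)/Q'(7) = (-18)/(8) = -9/4

Sum of residues inside C: -2
∮_C f(z) dz = 2πi · (-2) = -4*I*pi

Final answer: -4*I*pi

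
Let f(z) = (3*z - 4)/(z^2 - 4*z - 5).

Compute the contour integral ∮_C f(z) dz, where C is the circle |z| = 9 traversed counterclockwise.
6*I*pi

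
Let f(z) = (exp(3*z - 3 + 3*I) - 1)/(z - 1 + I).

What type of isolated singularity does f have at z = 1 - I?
Let u = z - 1 + I. The exponent is 3*z - 3 + 3*I = 3u, so
  f = (e^(3u) - 1)/u = ((3u) + (3u)^2/2 + (3u)^3/6 + ...)/u = 3 + (9/2)*u + (9/2)*u^2 + ...
The Laurent expansion about u = 0 has no negative powers; equivalently lim_{z→1 - I} f(z) = 3 exists and is finite.
So the singularity is removable.

Final answer: removable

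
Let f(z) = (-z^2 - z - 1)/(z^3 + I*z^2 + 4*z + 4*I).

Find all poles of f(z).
The singularities of f are the zeros of the denominator. Factoring,
  z^3 + I*z^2 + 4*z + 4*I = (z + I)*(z + 2*I)*(z - 2*I)
so the candidates are z = -I, z = -2*I, z = 2*I.

Check the numerator P(z) = -z^2 - z - 1 at each one:
  P(-I) = I ≠ 0, so z = -I is a (simple) pole.
  P(-2*I) = 3 + 2*I ≠ 0, so z = -2*I is a (simple) pole.
  P(2*I) = 3 - 2*I ≠ 0, so z = 2*I is a (simple) pole.

Poles of f: {-2*I, -I, 2*I}

Final answer: {-2*I, -I, 2*I}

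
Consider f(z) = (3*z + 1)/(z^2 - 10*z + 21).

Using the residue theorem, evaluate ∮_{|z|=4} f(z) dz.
By the residue theorem, ∮_C f(z) dz = 2πi · (sum of the residues of f at the poles inside |z| = 4).

The denominator factors as (z - 7)*(z - 3), so the singularities of f are simple poles at z = 7, z = 3.
  |7|² = 49 > 16 = 4², so this pole is outside the contour.
  |3|² = 9 < 16 = 4², so this pole is inside the contour.

With P(z) = 3*z + 1 and Q(z) = z^2 - 10*z + 21, each pole is simple, so Res(f, z₀) = P(z₀)/Q'(z₀) with Q'(z) = 2*z - 10.
  Res(f, 3) = P(3)/Q'(3) = (10)/(-4) = -5/2

∮_C f(z) dz = 2πi · (-5/2) = -5*I*pi

Final answer: -5*I*pi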